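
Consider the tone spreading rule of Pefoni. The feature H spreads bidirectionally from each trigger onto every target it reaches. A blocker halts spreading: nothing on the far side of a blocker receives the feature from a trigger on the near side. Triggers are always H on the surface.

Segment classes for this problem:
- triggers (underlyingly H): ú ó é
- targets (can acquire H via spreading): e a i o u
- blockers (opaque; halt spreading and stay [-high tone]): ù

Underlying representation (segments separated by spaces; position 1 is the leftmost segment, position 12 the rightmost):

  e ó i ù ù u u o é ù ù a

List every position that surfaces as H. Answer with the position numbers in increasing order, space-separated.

1 2 3 6 7 8 9

From /ó/ at 2 rightward: 3 /i/ → H; 4 /ù/ blocks.
From /ó/ at 2 leftward: 1 /e/ → H; word edge.
From /é/ at 9 rightward: 10 /ù/ blocks.
From /é/ at 9 leftward: 8 /o/ → H; 7 /u/ → H; 6 /u/ → H; 5 /ù/ blocks.
Target with no active source: position 12 stays [-high tone].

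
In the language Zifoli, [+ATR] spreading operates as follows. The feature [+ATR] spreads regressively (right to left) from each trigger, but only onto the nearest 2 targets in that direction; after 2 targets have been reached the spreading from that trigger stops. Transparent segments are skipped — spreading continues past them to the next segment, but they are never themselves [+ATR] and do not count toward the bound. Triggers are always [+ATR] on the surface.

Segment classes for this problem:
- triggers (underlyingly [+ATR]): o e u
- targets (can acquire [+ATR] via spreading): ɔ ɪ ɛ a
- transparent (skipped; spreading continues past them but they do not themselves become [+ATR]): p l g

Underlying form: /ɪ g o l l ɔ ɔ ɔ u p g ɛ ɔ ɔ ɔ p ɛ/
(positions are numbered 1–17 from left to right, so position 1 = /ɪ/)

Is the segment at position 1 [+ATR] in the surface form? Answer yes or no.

From /o/ at 3 leftward: 2 /g/ transparent; 1 /ɪ/ → [+ATR]; word edge.
From /u/ at 9 leftward: 8 /ɔ/ → [+ATR]; 7 /ɔ/ → [+ATR]; bound reached.
Targets with no active source: positions 6 12 13 14 15 17 stay [-ATR].
[+ATR] positions on the surface: 1 3 7 8 9.

yes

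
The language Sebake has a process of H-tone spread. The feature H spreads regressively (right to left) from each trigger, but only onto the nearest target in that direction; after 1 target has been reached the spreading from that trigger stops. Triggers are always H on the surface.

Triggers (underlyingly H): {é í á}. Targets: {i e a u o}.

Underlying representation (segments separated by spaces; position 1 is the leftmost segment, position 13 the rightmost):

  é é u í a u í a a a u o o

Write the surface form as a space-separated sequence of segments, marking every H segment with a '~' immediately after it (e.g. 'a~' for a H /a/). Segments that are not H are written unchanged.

From /é/ at 1 leftward: word edge.
From /é/ at 2 leftward: 1 /é/ is itself a trigger — this domain ends here.
From /í/ at 4 leftward: 3 /u/ → H; bound reached.
From /í/ at 7 leftward: 6 /u/ → H; bound reached.
Targets with no active source: positions 5 8 9 10 11 12 13 stay [-high tone].
H positions on the surface: 1 2 3 4 6 7.

é~ é~ u~ í~ a u~ í~ a a a u o o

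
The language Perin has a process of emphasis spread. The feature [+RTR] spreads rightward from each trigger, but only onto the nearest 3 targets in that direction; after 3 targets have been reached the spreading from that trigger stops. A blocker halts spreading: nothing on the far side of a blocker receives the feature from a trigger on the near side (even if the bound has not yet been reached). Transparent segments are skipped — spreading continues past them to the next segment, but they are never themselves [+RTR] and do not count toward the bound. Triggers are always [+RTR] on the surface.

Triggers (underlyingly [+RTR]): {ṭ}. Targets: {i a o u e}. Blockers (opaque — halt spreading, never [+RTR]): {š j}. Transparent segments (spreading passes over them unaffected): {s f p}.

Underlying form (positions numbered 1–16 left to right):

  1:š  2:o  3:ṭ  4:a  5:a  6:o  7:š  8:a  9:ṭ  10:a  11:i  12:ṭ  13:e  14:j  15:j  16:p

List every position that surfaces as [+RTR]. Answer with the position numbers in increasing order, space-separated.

3 4 5 6 9 10 11 12 13

From /ṭ/ at 3 rightward: 4 /a/ → [+RTR]; 5 /a/ → [+RTR]; 6 /o/ → [+RTR]; bound reached.
From /ṭ/ at 9 rightward: 10 /a/ → [+RTR]; 11 /i/ → [+RTR]; 12 /ṭ/ is itself a trigger — this domain ends here.
From /ṭ/ at 12 rightward: 13 /e/ → [+RTR]; 14 /j/ blocks.
Targets with no active source: positions 2 8 stay [-emphatic].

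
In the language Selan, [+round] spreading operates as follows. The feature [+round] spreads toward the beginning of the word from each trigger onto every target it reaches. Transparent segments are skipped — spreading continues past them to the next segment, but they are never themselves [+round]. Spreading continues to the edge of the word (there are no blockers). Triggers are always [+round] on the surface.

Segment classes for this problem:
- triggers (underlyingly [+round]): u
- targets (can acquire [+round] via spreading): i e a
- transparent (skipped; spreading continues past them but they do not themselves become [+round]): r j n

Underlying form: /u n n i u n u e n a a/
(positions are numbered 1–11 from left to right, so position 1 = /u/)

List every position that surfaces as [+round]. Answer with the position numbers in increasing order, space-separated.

From /u/ at 1 leftward: word edge.
From /u/ at 5 leftward: 4 /i/ → [+round]; 3 /n/ transparent; 2 /n/ transparent; 1 /u/ is itself a trigger — this domain ends here.
From /u/ at 7 leftward: 6 /n/ transparent; 5 /u/ is itself a trigger — this domain ends here.
Targets with no active source: positions 8 10 11 stay [-round].

1 4 5 7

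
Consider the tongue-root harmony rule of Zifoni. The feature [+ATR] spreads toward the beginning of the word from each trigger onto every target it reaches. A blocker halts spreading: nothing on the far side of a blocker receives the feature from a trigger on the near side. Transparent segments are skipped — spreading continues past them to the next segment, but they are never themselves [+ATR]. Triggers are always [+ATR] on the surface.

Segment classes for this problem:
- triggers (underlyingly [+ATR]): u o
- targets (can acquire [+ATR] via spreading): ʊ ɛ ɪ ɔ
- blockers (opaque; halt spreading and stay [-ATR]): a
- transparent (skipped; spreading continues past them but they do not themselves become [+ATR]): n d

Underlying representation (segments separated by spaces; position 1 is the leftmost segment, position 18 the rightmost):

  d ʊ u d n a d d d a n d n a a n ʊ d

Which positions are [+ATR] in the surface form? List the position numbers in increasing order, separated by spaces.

From /u/ at 3 leftward: 2 /ʊ/ → [+ATR]; 1 /d/ transparent; word edge.
Target with no active source: position 17 stays [-ATR].

2 3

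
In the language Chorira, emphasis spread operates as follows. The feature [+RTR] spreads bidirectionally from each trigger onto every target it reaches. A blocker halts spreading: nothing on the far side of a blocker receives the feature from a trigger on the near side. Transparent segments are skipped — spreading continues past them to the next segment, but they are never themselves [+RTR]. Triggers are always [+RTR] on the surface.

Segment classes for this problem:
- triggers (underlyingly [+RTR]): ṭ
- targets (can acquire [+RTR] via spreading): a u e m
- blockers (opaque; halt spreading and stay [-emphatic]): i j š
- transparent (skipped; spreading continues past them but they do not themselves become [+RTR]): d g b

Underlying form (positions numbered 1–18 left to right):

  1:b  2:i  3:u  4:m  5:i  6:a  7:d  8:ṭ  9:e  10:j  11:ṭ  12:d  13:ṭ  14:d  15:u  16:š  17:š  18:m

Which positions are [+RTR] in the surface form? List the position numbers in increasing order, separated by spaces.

6 8 9 11 13 15

From /ṭ/ at 8 rightward: 9 /e/ → [+RTR]; 10 /j/ blocks.
From /ṭ/ at 8 leftward: 7 /d/ transparent; 6 /a/ → [+RTR]; 5 /i/ blocks.
From /ṭ/ at 11 rightward: 12 /d/ transparent; 13 /ṭ/ is itself a trigger — this domain ends here.
From /ṭ/ at 11 leftward: 10 /j/ blocks.
From /ṭ/ at 13 rightward: 14 /d/ transparent; 15 /u/ → [+RTR]; 16 /š/ blocks.
From /ṭ/ at 13 leftward: 12 /d/ transparent; 11 /ṭ/ is itself a trigger — this domain ends here.
Targets with no active source: positions 3 4 18 stay [-emphatic].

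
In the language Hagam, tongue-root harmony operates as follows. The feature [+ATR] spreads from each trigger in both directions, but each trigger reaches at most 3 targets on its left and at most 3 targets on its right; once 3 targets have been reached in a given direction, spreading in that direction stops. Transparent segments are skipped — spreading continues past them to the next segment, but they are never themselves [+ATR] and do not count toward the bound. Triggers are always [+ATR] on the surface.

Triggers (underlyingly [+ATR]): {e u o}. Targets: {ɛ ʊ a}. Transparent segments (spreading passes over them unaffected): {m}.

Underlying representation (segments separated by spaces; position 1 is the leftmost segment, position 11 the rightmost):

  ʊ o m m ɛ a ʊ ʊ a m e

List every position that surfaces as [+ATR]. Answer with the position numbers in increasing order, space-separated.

1 2 5 6 7 8 9 11

From /o/ at 2 rightward: 3 /m/ transparent; 4 /m/ transparent; 5 /ɛ/ → [+ATR]; 6 /a/ → [+ATR]; 7 /ʊ/ → [+ATR]; bound reached.
From /o/ at 2 leftward: 1 /ʊ/ → [+ATR]; word edge.
From /e/ at 11 rightward: word edge.
From /e/ at 11 leftward: 10 /m/ transparent; 9 /a/ → [+ATR]; 8 /ʊ/ → [+ATR]; 7 /ʊ/ → [+ATR]; bound reached.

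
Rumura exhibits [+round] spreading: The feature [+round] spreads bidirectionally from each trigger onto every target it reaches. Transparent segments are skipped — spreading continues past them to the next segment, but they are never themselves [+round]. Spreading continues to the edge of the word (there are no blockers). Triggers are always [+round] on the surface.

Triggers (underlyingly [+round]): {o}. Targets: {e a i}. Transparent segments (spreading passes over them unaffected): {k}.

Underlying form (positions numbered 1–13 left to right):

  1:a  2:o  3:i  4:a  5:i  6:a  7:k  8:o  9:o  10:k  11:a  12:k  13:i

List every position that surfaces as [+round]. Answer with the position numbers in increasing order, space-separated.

1 2 3 4 5 6 8 9 11 13

From /o/ at 2 rightward: 3 /i/ → [+round]; 4 /a/ → [+round]; 5 /i/ → [+round]; 6 /a/ → [+round]; 7 /k/ transparent; 8 /o/ is itself a trigger — this domain ends here.
From /o/ at 2 leftward: 1 /a/ → [+round]; word edge.
From /o/ at 8 rightward: 9 /o/ is itself a trigger — this domain ends here.
From /o/ at 8 leftward: 7 /k/ transparent; 6 /a/ → [+round]; 5 /i/ → [+round]; 4 /a/ → [+round]; 3 /i/ → [+round]; 2 /o/ is itself a trigger — this domain ends here.
From /o/ at 9 rightward: 10 /k/ transparent; 11 /a/ → [+round]; 12 /k/ transparent; 13 /i/ → [+round]; word edge.
From /o/ at 9 leftward: 8 /o/ is itself a trigger — this domain ends here.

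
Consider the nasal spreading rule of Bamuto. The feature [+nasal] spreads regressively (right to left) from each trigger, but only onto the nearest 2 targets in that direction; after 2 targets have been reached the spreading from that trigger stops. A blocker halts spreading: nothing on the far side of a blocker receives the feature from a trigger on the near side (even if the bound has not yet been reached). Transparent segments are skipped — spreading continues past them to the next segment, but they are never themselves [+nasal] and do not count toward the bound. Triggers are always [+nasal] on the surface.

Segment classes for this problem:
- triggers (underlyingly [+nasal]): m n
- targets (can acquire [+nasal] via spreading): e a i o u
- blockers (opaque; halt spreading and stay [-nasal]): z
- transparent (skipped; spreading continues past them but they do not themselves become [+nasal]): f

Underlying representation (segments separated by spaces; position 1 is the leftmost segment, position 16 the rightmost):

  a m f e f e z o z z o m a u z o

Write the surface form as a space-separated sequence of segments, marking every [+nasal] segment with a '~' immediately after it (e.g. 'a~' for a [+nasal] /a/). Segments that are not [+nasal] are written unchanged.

From /m/ at 2 leftward: 1 /a/ → [+nasal]; word edge.
From /m/ at 12 leftward: 11 /o/ → [+nasal]; 10 /z/ blocks.
Targets with no active source: positions 4 6 8 13 14 16 stay [-nasal].
[+nasal] positions on the surface: 1 2 11 12.

a~ m~ f e f e z o z z o~ m~ a u z o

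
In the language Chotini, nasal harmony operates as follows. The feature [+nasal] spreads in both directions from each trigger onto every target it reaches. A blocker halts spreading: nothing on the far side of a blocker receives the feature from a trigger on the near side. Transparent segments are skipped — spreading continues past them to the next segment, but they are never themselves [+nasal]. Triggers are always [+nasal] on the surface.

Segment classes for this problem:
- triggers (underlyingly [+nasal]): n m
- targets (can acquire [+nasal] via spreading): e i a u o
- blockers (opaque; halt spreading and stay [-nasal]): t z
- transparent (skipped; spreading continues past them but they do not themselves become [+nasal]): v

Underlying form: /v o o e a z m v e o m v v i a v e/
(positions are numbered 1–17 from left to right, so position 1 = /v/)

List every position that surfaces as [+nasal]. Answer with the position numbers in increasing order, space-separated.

From /m/ at 7 rightward: 8 /v/ transparent; 9 /e/ → [+nasal]; 10 /o/ → [+nasal]; 11 /m/ is itself a trigger — this domain ends here.
From /m/ at 7 leftward: 6 /z/ blocks.
From /m/ at 11 rightward: 12 /v/ transparent; 13 /v/ transparent; 14 /i/ → [+nasal]; 15 /a/ → [+nasal]; 16 /v/ transparent; 17 /e/ → [+nasal]; word edge.
From /m/ at 11 leftward: 10 /o/ → [+nasal]; 9 /e/ → [+nasal]; 8 /v/ transparent; 7 /m/ is itself a trigger — this domain ends here.
Targets with no active source: positions 2 3 4 5 stay [-nasal].

7 9 10 11 14 15 17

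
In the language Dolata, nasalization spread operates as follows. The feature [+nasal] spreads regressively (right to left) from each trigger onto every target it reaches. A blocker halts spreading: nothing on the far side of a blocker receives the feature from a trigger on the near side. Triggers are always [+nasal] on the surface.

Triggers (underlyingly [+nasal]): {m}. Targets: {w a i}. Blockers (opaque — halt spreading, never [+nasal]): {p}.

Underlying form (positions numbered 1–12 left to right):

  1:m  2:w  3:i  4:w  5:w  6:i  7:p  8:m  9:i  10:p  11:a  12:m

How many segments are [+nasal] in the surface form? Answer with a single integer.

From /m/ at 1 leftward: word edge.
From /m/ at 8 leftward: 7 /p/ blocks.
From /m/ at 12 leftward: 11 /a/ → [+nasal]; 10 /p/ blocks.
Targets with no active source: positions 2 3 4 5 6 9 stay [-nasal].
[+nasal] positions on the surface: 1 8 11 12.

4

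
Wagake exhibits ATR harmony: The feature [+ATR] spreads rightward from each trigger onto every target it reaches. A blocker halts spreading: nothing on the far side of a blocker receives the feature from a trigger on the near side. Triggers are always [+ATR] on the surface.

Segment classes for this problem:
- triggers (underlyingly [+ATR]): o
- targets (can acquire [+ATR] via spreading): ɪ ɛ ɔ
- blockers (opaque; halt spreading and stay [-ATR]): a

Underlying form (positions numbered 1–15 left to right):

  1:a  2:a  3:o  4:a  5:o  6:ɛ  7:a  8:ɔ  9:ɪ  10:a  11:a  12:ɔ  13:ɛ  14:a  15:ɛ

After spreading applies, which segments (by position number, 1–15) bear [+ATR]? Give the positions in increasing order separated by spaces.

3 5 6

From /o/ at 3 rightward: 4 /a/ blocks.
From /o/ at 5 rightward: 6 /ɛ/ → [+ATR]; 7 /a/ blocks.
Targets with no active source: positions 8 9 12 13 15 stay [-ATR].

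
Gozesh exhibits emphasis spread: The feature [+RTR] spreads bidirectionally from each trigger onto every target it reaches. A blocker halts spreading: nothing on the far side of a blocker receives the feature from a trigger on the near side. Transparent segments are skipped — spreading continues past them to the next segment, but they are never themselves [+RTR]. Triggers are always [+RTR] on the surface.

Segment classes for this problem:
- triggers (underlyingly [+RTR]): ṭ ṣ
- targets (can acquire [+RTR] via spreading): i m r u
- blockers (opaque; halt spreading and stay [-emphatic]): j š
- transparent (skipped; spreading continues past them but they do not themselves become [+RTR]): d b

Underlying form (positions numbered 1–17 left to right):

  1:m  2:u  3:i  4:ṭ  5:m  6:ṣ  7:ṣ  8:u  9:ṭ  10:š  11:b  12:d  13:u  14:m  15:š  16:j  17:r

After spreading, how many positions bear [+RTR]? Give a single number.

From /ṭ/ at 4 rightward: 5 /m/ → [+RTR]; 6 /ṣ/ is itself a trigger — this domain ends here.
From /ṭ/ at 4 leftward: 3 /i/ → [+RTR]; 2 /u/ → [+RTR]; 1 /m/ → [+RTR]; word edge.
From /ṣ/ at 6 rightward: 7 /ṣ/ is itself a trigger — this domain ends here.
From /ṣ/ at 6 leftward: 5 /m/ → [+RTR]; 4 /ṭ/ is itself a trigger — this domain ends here.
From /ṣ/ at 7 rightward: 8 /u/ → [+RTR]; 9 /ṭ/ is itself a trigger — this domain ends here.
From /ṣ/ at 7 leftward: 6 /ṣ/ is itself a trigger — this domain ends here.
From /ṭ/ at 9 rightward: 10 /š/ blocks.
From /ṭ/ at 9 leftward: 8 /u/ → [+RTR]; 7 /ṣ/ is itself a trigger — this domain ends here.
Targets with no active source: positions 13 14 17 stay [-emphatic].
[+RTR] positions on the surface: 1 2 3 4 5 6 7 8 9.

9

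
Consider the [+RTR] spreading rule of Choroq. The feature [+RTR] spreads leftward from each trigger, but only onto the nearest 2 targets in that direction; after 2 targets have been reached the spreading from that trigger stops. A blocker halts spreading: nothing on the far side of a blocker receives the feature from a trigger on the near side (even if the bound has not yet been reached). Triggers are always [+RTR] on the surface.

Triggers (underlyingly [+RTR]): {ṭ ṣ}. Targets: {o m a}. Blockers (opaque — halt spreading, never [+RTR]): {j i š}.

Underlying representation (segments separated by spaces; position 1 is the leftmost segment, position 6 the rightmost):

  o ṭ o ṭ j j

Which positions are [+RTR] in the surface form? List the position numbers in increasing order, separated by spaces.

1 2 3 4

From /ṭ/ at 2 leftward: 1 /o/ → [+RTR]; word edge.
From /ṭ/ at 4 leftward: 3 /o/ → [+RTR]; 2 /ṭ/ is itself a trigger — this domain ends here.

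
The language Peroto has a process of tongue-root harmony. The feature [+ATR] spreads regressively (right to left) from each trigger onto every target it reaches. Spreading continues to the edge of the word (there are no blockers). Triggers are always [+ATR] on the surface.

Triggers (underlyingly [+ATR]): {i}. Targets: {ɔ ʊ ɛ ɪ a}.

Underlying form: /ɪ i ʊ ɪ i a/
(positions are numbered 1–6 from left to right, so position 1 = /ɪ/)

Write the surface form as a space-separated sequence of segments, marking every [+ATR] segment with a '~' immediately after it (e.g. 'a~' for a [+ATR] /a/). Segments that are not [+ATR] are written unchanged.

ɪ~ i~ ʊ~ ɪ~ i~ a

From /i/ at 2 leftward: 1 /ɪ/ → [+ATR]; word edge.
From /i/ at 5 leftward: 4 /ɪ/ → [+ATR]; 3 /ʊ/ → [+ATR]; 2 /i/ is itself a trigger — this domain ends here.
Target with no active source: position 6 stays [-ATR].
[+ATR] positions on the surface: 1 2 3 4 5.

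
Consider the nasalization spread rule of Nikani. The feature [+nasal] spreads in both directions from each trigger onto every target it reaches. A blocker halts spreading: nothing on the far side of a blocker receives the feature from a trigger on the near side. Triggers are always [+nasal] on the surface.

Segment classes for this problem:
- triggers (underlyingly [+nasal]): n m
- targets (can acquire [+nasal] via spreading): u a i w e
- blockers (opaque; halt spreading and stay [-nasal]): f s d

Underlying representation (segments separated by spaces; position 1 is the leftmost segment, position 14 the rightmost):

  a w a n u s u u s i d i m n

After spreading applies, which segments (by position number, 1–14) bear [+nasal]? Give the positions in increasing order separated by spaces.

From /n/ at 4 rightward: 5 /u/ → [+nasal]; 6 /s/ blocks.
From /n/ at 4 leftward: 3 /a/ → [+nasal]; 2 /w/ → [+nasal]; 1 /a/ → [+nasal]; word edge.
From /m/ at 13 rightward: 14 /n/ is itself a trigger — this domain ends here.
From /m/ at 13 leftward: 12 /i/ → [+nasal]; 11 /d/ blocks.
From /n/ at 14 rightward: word edge.
From /n/ at 14 leftward: 13 /m/ is itself a trigger — this domain ends here.
Targets with no active source: positions 7 8 10 stay [-nasal].

1 2 3 4 5 12 13 14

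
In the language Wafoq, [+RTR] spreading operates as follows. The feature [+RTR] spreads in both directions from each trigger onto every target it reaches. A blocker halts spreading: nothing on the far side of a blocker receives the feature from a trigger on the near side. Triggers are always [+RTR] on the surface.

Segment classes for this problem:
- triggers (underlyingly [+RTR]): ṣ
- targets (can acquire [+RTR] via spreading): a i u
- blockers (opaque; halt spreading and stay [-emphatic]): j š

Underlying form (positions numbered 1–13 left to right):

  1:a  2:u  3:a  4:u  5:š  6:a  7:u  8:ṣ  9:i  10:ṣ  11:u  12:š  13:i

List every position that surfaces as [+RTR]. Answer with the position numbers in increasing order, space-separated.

From /ṣ/ at 8 rightward: 9 /i/ → [+RTR]; 10 /ṣ/ is itself a trigger — this domain ends here.
From /ṣ/ at 8 leftward: 7 /u/ → [+RTR]; 6 /a/ → [+RTR]; 5 /š/ blocks.
From /ṣ/ at 10 rightward: 11 /u/ → [+RTR]; 12 /š/ blocks.
From /ṣ/ at 10 leftward: 9 /i/ → [+RTR]; 8 /ṣ/ is itself a trigger — this domain ends here.
Targets with no active source: positions 1 2 3 4 13 stay [-emphatic].

6 7 8 9 10 11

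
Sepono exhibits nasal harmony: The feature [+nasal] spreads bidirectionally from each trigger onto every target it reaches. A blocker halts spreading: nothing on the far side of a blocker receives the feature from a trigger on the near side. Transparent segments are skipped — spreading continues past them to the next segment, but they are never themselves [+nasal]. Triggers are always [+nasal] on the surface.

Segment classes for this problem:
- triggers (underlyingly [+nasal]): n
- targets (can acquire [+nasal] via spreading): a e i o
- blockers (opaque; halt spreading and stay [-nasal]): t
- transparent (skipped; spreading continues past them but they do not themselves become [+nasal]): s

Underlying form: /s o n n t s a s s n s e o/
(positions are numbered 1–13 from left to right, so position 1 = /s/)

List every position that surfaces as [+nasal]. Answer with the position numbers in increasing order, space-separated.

From /n/ at 3 rightward: 4 /n/ is itself a trigger — this domain ends here.
From /n/ at 3 leftward: 2 /o/ → [+nasal]; 1 /s/ transparent; word edge.
From /n/ at 4 rightward: 5 /t/ blocks.
From /n/ at 4 leftward: 3 /n/ is itself a trigger — this domain ends here.
From /n/ at 10 rightward: 11 /s/ transparent; 12 /e/ → [+nasal]; 13 /o/ → [+nasal]; word edge.
From /n/ at 10 leftward: 9 /s/ transparent; 8 /s/ transparent; 7 /a/ → [+nasal]; 6 /s/ transparent; 5 /t/ blocks.

2 3 4 7 10 12 13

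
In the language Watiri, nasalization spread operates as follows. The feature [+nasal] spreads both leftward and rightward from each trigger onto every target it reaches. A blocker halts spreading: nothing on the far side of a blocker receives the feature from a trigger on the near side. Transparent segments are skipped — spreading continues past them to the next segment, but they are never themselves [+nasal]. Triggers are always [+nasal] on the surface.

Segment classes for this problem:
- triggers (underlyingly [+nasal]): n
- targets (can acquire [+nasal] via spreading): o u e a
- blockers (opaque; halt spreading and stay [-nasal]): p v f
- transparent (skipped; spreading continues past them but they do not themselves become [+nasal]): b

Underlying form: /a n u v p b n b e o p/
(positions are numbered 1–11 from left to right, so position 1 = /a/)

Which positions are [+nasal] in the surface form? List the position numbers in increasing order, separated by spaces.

1 2 3 7 9 10

From /n/ at 2 rightward: 3 /u/ → [+nasal]; 4 /v/ blocks.
From /n/ at 2 leftward: 1 /a/ → [+nasal]; word edge.
From /n/ at 7 rightward: 8 /b/ transparent; 9 /e/ → [+nasal]; 10 /o/ → [+nasal]; 11 /p/ blocks.
From /n/ at 7 leftward: 6 /b/ transparent; 5 /p/ blocks.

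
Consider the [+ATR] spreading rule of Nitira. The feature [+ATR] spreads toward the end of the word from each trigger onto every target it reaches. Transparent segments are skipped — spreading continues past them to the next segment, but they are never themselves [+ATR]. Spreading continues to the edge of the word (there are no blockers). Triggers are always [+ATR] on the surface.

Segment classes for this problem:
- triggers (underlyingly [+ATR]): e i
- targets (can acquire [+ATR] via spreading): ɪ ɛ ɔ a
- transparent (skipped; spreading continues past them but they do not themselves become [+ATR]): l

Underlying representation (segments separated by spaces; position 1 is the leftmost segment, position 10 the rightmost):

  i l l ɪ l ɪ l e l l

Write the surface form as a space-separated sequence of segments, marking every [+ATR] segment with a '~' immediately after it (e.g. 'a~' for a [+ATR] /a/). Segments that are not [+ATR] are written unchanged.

i~ l l ɪ~ l ɪ~ l e~ l l

From /i/ at 1 rightward: 2 /l/ transparent; 3 /l/ transparent; 4 /ɪ/ → [+ATR]; 5 /l/ transparent; 6 /ɪ/ → [+ATR]; 7 /l/ transparent; 8 /e/ is itself a trigger — this domain ends here.
From /e/ at 8 rightward: 9 /l/ transparent; 10 /l/ transparent; word edge.
[+ATR] positions on the surface: 1 4 6 8.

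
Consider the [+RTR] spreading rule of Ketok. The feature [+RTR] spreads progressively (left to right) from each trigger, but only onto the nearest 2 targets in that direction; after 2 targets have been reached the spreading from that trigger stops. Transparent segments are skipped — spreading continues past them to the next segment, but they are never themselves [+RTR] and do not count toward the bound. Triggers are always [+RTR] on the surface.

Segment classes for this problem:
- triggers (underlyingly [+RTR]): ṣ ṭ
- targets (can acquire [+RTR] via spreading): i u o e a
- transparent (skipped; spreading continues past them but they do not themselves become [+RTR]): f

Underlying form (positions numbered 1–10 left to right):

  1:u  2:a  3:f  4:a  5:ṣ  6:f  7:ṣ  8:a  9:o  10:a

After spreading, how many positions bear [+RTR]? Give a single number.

From /ṣ/ at 5 rightward: 6 /f/ transparent; 7 /ṣ/ is itself a trigger — this domain ends here.
From /ṣ/ at 7 rightward: 8 /a/ → [+RTR]; 9 /o/ → [+RTR]; bound reached.
Targets with no active source: positions 1 2 4 10 stay [-emphatic].
[+RTR] positions on the surface: 5 7 8 9.

4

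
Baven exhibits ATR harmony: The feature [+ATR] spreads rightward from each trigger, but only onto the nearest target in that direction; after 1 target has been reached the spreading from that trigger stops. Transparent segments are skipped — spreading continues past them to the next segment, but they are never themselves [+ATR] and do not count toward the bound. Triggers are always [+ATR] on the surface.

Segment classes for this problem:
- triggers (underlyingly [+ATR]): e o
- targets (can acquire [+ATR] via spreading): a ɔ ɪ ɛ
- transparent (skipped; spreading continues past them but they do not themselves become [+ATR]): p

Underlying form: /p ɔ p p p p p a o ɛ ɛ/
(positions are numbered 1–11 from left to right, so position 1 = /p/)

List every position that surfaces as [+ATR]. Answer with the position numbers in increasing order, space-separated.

9 10

From /o/ at 9 rightward: 10 /ɛ/ → [+ATR]; bound reached.
Targets with no active source: positions 2 8 11 stay [-ATR].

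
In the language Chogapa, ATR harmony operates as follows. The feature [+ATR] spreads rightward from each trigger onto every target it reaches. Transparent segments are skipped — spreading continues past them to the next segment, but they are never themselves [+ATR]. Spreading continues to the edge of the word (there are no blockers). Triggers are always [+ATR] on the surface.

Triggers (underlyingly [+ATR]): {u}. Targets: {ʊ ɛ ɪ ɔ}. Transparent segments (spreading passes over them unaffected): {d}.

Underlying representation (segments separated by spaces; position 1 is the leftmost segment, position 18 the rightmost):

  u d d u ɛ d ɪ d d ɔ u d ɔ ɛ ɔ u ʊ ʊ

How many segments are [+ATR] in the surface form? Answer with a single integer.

12

From /u/ at 1 rightward: 2 /d/ transparent; 3 /d/ transparent; 4 /u/ is itself a trigger — this domain ends here.
From /u/ at 4 rightward: 5 /ɛ/ → [+ATR]; 6 /d/ transparent; 7 /ɪ/ → [+ATR]; 8 /d/ transparent; 9 /d/ transparent; 10 /ɔ/ → [+ATR]; 11 /u/ is itself a trigger — this domain ends here.
From /u/ at 11 rightward: 12 /d/ transparent; 13 /ɔ/ → [+ATR]; 14 /ɛ/ → [+ATR]; 15 /ɔ/ → [+ATR]; 16 /u/ is itself a trigger — this domain ends here.
From /u/ at 16 rightward: 17 /ʊ/ → [+ATR]; 18 /ʊ/ → [+ATR]; word edge.
[+ATR] positions on the surface: 1 4 5 7 10 11 13 14 15 16 17 18.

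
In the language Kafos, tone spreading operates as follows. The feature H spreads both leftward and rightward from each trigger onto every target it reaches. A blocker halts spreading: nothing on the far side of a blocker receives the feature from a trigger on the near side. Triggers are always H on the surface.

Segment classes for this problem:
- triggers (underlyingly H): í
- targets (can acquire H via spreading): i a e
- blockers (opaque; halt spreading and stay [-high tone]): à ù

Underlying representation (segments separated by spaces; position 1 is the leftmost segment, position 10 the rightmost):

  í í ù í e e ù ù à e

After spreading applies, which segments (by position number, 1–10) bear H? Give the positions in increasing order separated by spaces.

From /í/ at 1 rightward: 2 /í/ is itself a trigger — this domain ends here.
From /í/ at 1 leftward: word edge.
From /í/ at 2 rightward: 3 /ù/ blocks.
From /í/ at 2 leftward: 1 /í/ is itself a trigger — this domain ends here.
From /í/ at 4 rightward: 5 /e/ → H; 6 /e/ → H; 7 /ù/ blocks.
From /í/ at 4 leftward: 3 /ù/ blocks.
Target with no active source: position 10 stays [-high tone].

1 2 4 5 6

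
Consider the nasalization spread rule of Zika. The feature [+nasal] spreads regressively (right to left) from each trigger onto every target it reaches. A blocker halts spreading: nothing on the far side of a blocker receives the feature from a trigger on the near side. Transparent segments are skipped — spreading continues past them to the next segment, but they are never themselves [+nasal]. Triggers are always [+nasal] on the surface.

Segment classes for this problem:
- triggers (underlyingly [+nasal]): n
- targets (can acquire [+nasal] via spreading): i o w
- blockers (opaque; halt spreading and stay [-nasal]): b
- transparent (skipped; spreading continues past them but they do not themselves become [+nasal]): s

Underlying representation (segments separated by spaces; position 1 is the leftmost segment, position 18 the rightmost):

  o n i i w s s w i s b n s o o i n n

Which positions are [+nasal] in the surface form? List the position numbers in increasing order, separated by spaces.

From /n/ at 2 leftward: 1 /o/ → [+nasal]; word edge.
From /n/ at 12 leftward: 11 /b/ blocks.
From /n/ at 17 leftward: 16 /i/ → [+nasal]; 15 /o/ → [+nasal]; 14 /o/ → [+nasal]; 13 /s/ transparent; 12 /n/ is itself a trigger — this domain ends here.
From /n/ at 18 leftward: 17 /n/ is itself a trigger — this domain ends here.
Targets with no active source: positions 3 4 5 8 9 stay [-nasal].

1 2 12 14 15 16 17 18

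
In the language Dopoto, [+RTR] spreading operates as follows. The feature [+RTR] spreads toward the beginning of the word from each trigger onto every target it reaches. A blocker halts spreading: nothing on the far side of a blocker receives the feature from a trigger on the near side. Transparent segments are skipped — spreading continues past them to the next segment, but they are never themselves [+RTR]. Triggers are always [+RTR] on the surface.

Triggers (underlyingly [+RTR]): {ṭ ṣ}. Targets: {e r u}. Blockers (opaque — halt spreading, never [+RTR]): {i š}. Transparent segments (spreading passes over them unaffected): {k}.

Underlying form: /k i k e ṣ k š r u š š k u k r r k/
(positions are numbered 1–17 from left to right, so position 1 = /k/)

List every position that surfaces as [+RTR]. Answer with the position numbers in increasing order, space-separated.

From /ṣ/ at 5 leftward: 4 /e/ → [+RTR]; 3 /k/ transparent; 2 /i/ blocks.
Targets with no active source: positions 8 9 13 15 16 stay [-emphatic].

4 5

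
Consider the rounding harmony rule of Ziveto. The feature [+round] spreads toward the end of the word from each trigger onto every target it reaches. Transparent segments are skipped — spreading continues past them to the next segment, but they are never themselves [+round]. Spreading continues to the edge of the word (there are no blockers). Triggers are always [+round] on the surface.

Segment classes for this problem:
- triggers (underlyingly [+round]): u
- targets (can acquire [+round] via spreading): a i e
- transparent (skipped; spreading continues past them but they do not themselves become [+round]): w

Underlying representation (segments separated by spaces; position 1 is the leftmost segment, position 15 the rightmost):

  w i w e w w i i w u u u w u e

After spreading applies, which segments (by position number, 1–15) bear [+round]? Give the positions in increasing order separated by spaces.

From /u/ at 10 rightward: 11 /u/ is itself a trigger — this domain ends here.
From /u/ at 11 rightward: 12 /u/ is itself a trigger — this domain ends here.
From /u/ at 12 rightward: 13 /w/ transparent; 14 /u/ is itself a trigger — this domain ends here.
From /u/ at 14 rightward: 15 /e/ → [+round]; word edge.
Targets with no active source: positions 2 4 7 8 stay [-round].

10 11 12 14 15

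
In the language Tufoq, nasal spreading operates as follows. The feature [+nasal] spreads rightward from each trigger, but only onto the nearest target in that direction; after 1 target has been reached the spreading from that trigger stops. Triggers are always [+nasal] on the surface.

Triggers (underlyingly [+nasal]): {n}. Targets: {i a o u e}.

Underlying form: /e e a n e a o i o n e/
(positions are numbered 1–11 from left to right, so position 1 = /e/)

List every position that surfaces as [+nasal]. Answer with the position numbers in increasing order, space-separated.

4 5 10 11

From /n/ at 4 rightward: 5 /e/ → [+nasal]; bound reached.
From /n/ at 10 rightward: 11 /e/ → [+nasal]; bound reached.
Targets with no active source: positions 1 2 3 6 7 8 9 stay [-nasal].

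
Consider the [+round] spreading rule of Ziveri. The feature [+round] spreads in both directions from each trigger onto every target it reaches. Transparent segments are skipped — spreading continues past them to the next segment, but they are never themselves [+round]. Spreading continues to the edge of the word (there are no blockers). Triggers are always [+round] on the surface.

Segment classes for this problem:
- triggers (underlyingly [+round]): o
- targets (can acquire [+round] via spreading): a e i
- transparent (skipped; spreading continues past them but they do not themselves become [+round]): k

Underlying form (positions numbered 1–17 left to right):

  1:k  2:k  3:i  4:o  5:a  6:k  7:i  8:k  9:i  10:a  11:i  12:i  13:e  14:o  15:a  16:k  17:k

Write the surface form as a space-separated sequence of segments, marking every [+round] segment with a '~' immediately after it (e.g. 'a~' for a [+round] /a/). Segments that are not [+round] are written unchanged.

From /o/ at 4 rightward: 5 /a/ → [+round]; 6 /k/ transparent; 7 /i/ → [+round]; 8 /k/ transparent; 9 /i/ → [+round]; 10 /a/ → [+round]; 11 /i/ → [+round]; 12 /i/ → [+round]; 13 /e/ → [+round]; 14 /o/ is itself a trigger — this domain ends here.
From /o/ at 4 leftward: 3 /i/ → [+round]; 2 /k/ transparent; 1 /k/ transparent; word edge.
From /o/ at 14 rightward: 15 /a/ → [+round]; 16 /k/ transparent; 17 /k/ transparent; word edge.
From /o/ at 14 leftward: 13 /e/ → [+round]; 12 /i/ → [+round]; 11 /i/ → [+round]; 10 /a/ → [+round]; 9 /i/ → [+round]; 8 /k/ transparent; 7 /i/ → [+round]; 6 /k/ transparent; 5 /a/ → [+round]; 4 /o/ is itself a trigger — this domain ends here.
[+round] positions on the surface: 3 4 5 7 9 10 11 12 13 14 15.

k k i~ o~ a~ k i~ k i~ a~ i~ i~ e~ o~ a~ k k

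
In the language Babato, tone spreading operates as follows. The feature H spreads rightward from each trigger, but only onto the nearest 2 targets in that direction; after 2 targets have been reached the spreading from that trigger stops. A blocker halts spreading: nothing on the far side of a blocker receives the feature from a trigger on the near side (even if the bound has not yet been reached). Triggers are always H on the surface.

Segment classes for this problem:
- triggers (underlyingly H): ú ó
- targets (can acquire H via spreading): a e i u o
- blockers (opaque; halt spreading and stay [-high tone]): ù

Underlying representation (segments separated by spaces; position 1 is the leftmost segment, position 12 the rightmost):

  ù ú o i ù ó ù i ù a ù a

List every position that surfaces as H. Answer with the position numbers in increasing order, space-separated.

From /ú/ at 2 rightward: 3 /o/ → H; 4 /i/ → H; bound reached.
From /ó/ at 6 rightward: 7 /ù/ blocks.
Targets with no active source: positions 8 10 12 stay [-high tone].

2 3 4 6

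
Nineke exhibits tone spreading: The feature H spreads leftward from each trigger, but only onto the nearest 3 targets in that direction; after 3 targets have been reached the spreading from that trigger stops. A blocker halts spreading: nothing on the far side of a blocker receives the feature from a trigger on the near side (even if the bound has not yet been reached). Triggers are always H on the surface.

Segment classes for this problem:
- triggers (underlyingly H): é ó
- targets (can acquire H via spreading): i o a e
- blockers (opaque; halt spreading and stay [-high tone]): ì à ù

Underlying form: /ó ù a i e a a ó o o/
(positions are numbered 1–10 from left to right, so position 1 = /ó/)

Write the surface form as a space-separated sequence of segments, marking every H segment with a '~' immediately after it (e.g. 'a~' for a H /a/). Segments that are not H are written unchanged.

ó~ ù a i e~ a~ a~ ó~ o o

From /ó/ at 1 leftward: word edge.
From /ó/ at 8 leftward: 7 /a/ → H; 6 /a/ → H; 5 /e/ → H; bound reached.
Targets with no active source: positions 3 4 9 10 stay [-high tone].
H positions on the surface: 1 5 6 7 8.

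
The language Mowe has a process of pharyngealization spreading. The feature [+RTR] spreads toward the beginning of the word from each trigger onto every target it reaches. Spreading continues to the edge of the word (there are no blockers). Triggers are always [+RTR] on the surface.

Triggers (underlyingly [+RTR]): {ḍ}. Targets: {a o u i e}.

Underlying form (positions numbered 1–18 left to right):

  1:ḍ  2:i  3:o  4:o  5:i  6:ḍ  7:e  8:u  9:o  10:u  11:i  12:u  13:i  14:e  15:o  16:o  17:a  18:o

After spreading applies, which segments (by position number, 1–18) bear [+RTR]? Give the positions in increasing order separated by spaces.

From /ḍ/ at 1 leftward: word edge.
From /ḍ/ at 6 leftward: 5 /i/ → [+RTR]; 4 /o/ → [+RTR]; 3 /o/ → [+RTR]; 2 /i/ → [+RTR]; 1 /ḍ/ is itself a trigger — this domain ends here.
Targets with no active source: positions 7 8 9 10 11 12 13 14 15 16 17 18 stay [-emphatic].

1 2 3 4 5 6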